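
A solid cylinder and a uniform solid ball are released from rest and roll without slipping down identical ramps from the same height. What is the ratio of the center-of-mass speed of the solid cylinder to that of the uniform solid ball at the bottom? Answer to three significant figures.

v_ratio ≈ 0.966

Each satisfies Mgh = ½(1+k)Mv² with k = I/(MR²), so v ∝ 1/√(1+k).
For the solid cylinder k = 0.5; for the uniform solid ball k = 0.4.
v₁/v₂ = √((1+k₂)/(1+k₁)) = √(1.4/1.5) ≈ 0.966.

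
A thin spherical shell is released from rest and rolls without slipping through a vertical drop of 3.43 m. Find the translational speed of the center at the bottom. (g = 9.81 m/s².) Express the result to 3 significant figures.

v ≈ 6.35 m/s

For this body I = (2/3)MR², i.e. k = I/(MR²) = 2/3.
Pure rolling means v = ωR; then KE = ½Mv² + ½I(v/R)² = ½(1+k)Mv² = (5/6)Mv².
Energy conservation: Mgh = (5/6)Mv², so v = √(2gh/(1+k)) = √(2 × 9.81 × 3.43 / 1.667) ≈ 6.35 m/s.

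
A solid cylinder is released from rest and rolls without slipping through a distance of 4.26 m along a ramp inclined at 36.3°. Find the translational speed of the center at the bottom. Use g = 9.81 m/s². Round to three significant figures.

v ≈ 5.74 m/s

With I = (1/2)MR², the ratio k = I/(MR²) is 0.5.
The rolling condition ω = v/R makes the rotational term ½I(v/R)² = ½kMv², so KE_total = ½(1+k)Mv² = (3/4)Mv².
The vertical drop is h = L sinθ = 4.26 × sin36.3° = 2.522 m.
Setting Mgh = (3/4)Mv² gives v = √(2gh/(1+k)) = √(2·9.81·2.522/1.5) ≈ 5.74 m/s.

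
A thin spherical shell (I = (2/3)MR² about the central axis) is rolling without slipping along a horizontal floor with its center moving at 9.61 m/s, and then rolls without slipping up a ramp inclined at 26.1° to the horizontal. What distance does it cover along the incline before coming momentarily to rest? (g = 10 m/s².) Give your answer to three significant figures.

d ≈ 17.5 m

With I = (2/3)MR², the ratio k = I/(MR²) is 2/3.
Rolling without slipping gives ω = v/R, so the total kinetic energy is ½Mv² + ½Iω² = ½(1+k)Mv² = (5/6)Mv².
Setting this equal to Mgh gives the vertical rise h = (1+k)v₀²/(2g) = 1.667×9.61²/(2×10) = 7.696 m.
Along the incline, d = h/sinθ = 7.696/sin26.1° ≈ 17.5 m.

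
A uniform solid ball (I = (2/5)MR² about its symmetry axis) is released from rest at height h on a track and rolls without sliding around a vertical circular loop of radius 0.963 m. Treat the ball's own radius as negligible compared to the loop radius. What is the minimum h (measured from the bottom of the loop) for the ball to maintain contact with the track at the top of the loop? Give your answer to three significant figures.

The moment of inertia is (2/5)MR², giving k ≡ I/(MR²) = 0.4.
At the top, contact is just lost when gravity alone supplies the centripetal force: Mg = Mv_top²/r, i.e. v_top² = gr.
With ω = v/R, the kinetic energy at speed v is ½(1+k)Mv² = (7/10)Mv².
Energy conservation from release (height h) to the top (height 2r): Mgh = Mg(2r) + (7/10)M·gr.
Thus h_min = 2r + (1+k)r/2 = r(2 + 1.4/2) = 0.963 × 2.7 ≈ 2.60 m.

h_min ≈ 2.60 m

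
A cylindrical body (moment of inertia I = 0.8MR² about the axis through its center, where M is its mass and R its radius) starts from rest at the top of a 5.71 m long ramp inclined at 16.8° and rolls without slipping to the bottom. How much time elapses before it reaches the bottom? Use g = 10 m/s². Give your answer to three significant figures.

Here I = 0.8MR², so the shape factor k = I/(MR²) = 0.8.
Along the incline Mg sinθ − f = Ma, and torque about the center fR = Iα = kMR²(a/R) gives f = kMa.
Hence a = g sinθ/(1+k) = 10×sin16.8°/1.8 = 1.606 m/s².
Starting from rest, L = ½at², so t = √(2L/a) = √(2×5.71/1.606) ≈ 2.67 s.

t ≈ 2.67 s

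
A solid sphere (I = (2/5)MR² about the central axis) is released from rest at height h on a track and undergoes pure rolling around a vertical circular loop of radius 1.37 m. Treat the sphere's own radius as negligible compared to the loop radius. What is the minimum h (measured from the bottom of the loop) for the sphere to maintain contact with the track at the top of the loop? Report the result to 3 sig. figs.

h_min ≈ 3.70 m

The moment of inertia is (2/5)MR², giving k ≡ I/(MR²) = 0.4.
At the top, contact is just lost when gravity alone supplies the centripetal force: Mg = Mv_top²/r, i.e. v_top² = gr.
With ω = v/R, the kinetic energy at speed v is ½(1+k)Mv² = (7/10)Mv².
Energy conservation from release (height h) to the top (height 2r): Mgh = Mg(2r) + (7/10)M·gr.
Thus h_min = 2r + (1+k)r/2 = r(2 + 1.4/2) = 1.37 × 2.7 ≈ 3.70 m.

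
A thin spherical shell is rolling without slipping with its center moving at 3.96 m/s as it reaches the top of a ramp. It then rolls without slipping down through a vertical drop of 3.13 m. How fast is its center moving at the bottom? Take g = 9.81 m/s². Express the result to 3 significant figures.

v ≈ 7.25 m/s

With I = (2/3)MR², the ratio k = I/(MR²) is 2/3.
Pure rolling means v = ωR; then KE = ½Mv² + ½I(v/R)² = ½(1+k)Mv² = (5/6)Mv².
Energy conservation: (5/6)Mv₀² + Mgh = (5/6)Mv², so v² = v₀² + 2gh/(1+k).
v = √(3.96² + 2×9.81×3.13/1.667) = √52.53 ≈ 7.25 m/s.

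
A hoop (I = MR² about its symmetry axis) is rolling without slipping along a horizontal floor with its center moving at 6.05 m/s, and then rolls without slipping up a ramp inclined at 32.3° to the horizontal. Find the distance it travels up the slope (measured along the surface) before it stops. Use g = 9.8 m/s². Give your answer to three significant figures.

For this body I = MR², i.e. k = I/(MR²) = 1.
Pure rolling means v = ωR; then KE = ½Mv² + ½I(v/R)² = ½(1+k)Mv² = Mv².
Setting this equal to Mgh gives the vertical rise h = (1+k)v₀²/(2g) = 2×6.05²/(2×9.8) = 3.735 m.
The distance along the slope is d = h/sinθ = 3.735/sin32.3° ≈ 6.99 m.

d ≈ 6.99 m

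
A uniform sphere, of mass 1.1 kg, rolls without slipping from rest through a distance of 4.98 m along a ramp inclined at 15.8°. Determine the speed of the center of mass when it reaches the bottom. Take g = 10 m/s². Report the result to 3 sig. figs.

v ≈ 4.40 m/s

Here I = (2/5)MR², so the shape factor k = I/(MR²) = 0.4.
Since it rolls without slipping, ω = v/R and KE = ½Mv² + ½Iω² = ½(1+k)Mv² = (7/10)Mv².
The vertical drop is h = L sinθ = 4.98 × sin15.8° = 1.356 m.
Setting Mgh = (7/10)Mv² gives v = √(2gh/(1+k)) = √(2·10·1.356/1.4) ≈ 4.40 m/s.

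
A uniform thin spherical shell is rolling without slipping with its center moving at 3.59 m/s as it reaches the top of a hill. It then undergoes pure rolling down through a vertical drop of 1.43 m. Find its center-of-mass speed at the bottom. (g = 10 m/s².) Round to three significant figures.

v ≈ 5.48 m/s

With I = (2/3)MR², the ratio k = I/(MR²) is 2/3.
Rolling without slipping gives ω = v/R, so the total kinetic energy is ½Mv² + ½Iω² = ½(1+k)Mv² = (5/6)Mv².
Energy conservation: (5/6)Mv₀² + Mgh = (5/6)Mv², so v² = v₀² + 2gh/(1+k).
v = √(3.59² + 2×10×1.43/1.667) = √30.05 ≈ 5.48 m/s.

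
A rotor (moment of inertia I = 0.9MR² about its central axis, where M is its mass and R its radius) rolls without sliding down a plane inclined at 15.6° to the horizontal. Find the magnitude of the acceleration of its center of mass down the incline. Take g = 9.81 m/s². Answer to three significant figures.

a ≈ 1.39 m/s²

For this body I = 0.9MR², i.e. k = I/(MR²) = 0.9.
Newton's second law down the slope: Mg sinθ − f = Ma. The torque equation fR = Iα (with α = a/R) gives f = kMa.
Eliminating f: Mg sinθ = (1+k)Ma, so a = g sinθ/(1+k) = 9.81 × sin15.6° / 1.9 ≈ 1.39 m/s².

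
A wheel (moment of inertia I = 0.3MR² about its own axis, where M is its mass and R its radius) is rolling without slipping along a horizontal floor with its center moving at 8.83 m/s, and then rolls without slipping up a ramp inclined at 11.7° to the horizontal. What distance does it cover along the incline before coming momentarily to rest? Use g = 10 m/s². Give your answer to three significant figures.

d ≈ 25.0 m

For this body I = 0.3MR², i.e. k = I/(MR²) = 0.3.
Rolling without slipping gives ω = v/R, so the total kinetic energy is ½Mv² + ½Iω² = ½(1+k)Mv² = (13/20)Mv².
Setting this equal to Mgh gives the vertical rise h = (1+k)v₀²/(2g) = 1.3×8.83²/(2×10) = 5.068 m.
Along the incline, d = h/sinθ = 5.068/sin11.7° ≈ 25.0 m.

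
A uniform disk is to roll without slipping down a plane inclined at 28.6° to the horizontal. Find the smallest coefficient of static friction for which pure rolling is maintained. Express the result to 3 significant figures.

The moment of inertia is (1/2)MR², giving k ≡ I/(MR²) = 0.5.
Along the incline Mg sinθ − f = Ma, and torque about the center fR = Iα = kMR²(a/R) gives f = kMa.
These give a = g sinθ/(1+k) and the required friction f = kMg sinθ/(1+k).
With N = Mg cosθ, the no-slip condition f ≤ μN gives μ_min = f/N = k tanθ/(1+k).
μ_min = 0.5 × tan28.6° / 1.5 ≈ 0.182.

μ_min ≈ 0.182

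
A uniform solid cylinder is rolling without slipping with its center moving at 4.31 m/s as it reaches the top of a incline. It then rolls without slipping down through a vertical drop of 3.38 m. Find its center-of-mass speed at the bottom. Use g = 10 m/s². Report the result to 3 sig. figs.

v ≈ 7.98 m/s

Here I = (1/2)MR², so the shape factor k = I/(MR²) = 0.5.
Since it rolls without slipping, ω = v/R and KE = ½Mv² + ½Iω² = ½(1+k)Mv² = (3/4)Mv².
Conserving energy between top and bottom: (3/4)Mv² = (3/4)Mv₀² + Mgh, hence v² = v₀² + 2gh/(1+k).
v = √(4.31² + 2×10×3.38/1.5) = √63.64 ≈ 7.98 m/s.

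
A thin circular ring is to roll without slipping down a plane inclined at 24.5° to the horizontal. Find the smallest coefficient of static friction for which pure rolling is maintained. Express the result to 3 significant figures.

μ_min ≈ 0.228

With I = MR², the ratio k = I/(MR²) is 1.
Translational: Mg sinθ − f = Ma. Rotational about the CM: fR = Iα = kMRa, so f = kMa.
These give a = g sinθ/(1+k) and the required friction f = kMg sinθ/(1+k).
With N = Mg cosθ, the no-slip condition f ≤ μN gives μ_min = f/N = k tanθ/(1+k).
μ_min = 1 × tan24.5° / 2 ≈ 0.228.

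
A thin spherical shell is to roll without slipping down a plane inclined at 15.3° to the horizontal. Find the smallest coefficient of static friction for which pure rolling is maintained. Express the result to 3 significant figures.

μ_min ≈ 0.109

Here I = (2/3)MR², so the shape factor k = I/(MR²) = 2/3.
Newton's second law down the slope: Mg sinθ − f = Ma. The torque equation fR = Iα (with α = a/R) gives f = kMa.
These give a = g sinθ/(1+k) and the required friction f = kMg sinθ/(1+k).
The normal force is N = Mg cosθ, so μ_min = f/N = k tanθ/(1+k).
μ_min = (2/3) × tan15.3° / 1.667 ≈ 0.109.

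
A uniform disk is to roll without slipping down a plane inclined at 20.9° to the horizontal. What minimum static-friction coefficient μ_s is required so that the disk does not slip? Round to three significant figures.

Here I = (1/2)MR², so the shape factor k = I/(MR²) = 0.5.
Newton's second law down the slope: Mg sinθ − f = Ma. The torque equation fR = Iα (with α = a/R) gives f = kMa.
These give a = g sinθ/(1+k) and the required friction f = kMg sinθ/(1+k).
The normal force is N = Mg cosθ, so μ_min = f/N = k tanθ/(1+k).
μ_min = 0.5 × tan20.9° / 1.5 ≈ 0.127.

μ_min ≈ 0.127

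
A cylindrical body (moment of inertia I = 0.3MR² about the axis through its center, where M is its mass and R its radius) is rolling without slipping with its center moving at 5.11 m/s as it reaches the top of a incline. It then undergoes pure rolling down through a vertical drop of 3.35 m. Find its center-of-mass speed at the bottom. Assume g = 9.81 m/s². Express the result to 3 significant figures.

The moment of inertia is 0.3MR², giving k ≡ I/(MR²) = 0.3.
Since it rolls without slipping, ω = v/R and KE = ½Mv² + ½Iω² = ½(1+k)Mv² = (13/20)Mv².
Conserving energy between top and bottom: (13/20)Mv² = (13/20)Mv₀² + Mgh, hence v² = v₀² + 2gh/(1+k).
v = √(5.11² + 2×9.81×3.35/1.3) = √76.67 ≈ 8.76 m/s.

v ≈ 8.76 m/s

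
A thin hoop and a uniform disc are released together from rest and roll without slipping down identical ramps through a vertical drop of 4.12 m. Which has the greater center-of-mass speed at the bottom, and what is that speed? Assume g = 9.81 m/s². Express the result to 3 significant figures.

the uniform disc, at v ≈ 7.34 m/s

For rolling without slipping, Mgh = ½(1+k)Mv² where k = I/(MR²), so v = √(2gh/(1+k)).
Thin hoop: k = 1, giving v = √(2×9.81×4.12/2) = 6.357 m/s.
Uniform disc: k = 0.5, giving v = √(2×9.81×4.12/1.5) = 7.341 m/s.
The smaller k wins: the uniform disc, at ≈ 7.34 m/s.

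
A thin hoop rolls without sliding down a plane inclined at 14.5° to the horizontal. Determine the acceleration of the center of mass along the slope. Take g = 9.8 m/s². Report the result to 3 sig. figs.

a ≈ 1.23 m/s²

Here I = MR², so the shape factor k = I/(MR²) = 1.
Translational: Mg sinθ − f = Ma. Rotational about the CM: fR = Iα = kMRa, so f = kMa.
Eliminating f: Mg sinθ = (1+k)Ma, so a = g sinθ/(1+k) = 9.8 × sin14.5° / 2 ≈ 1.23 m/s².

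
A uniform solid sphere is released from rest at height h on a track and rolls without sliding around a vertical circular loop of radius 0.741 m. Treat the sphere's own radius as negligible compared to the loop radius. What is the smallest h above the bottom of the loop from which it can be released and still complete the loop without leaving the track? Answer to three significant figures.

h_min ≈ 2.00 m

The moment of inertia is (2/5)MR², giving k ≡ I/(MR²) = 0.4.
At the top of the loop, the minimum-contact condition is Mg = Mv_top²/r, so v_top² = gr.
With ω = v/R, the kinetic energy at speed v is ½(1+k)Mv² = (7/10)Mv².
Energy conservation from release (height h) to the top (height 2r): Mgh = Mg(2r) + (7/10)M·gr.
Thus h_min = 2r + (1+k)r/2 = r(2 + 1.4/2) = 0.741 × 2.7 ≈ 2.00 m.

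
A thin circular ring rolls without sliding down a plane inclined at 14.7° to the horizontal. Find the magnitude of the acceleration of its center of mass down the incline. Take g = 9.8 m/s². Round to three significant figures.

a ≈ 1.24 m/s²

For this body I = MR², i.e. k = I/(MR²) = 1.
Along the incline Mg sinθ − f = Ma, and torque about the center fR = Iα = kMR²(a/R) gives f = kMa.
Eliminating f: Mg sinθ = (1+k)Ma, so a = g sinθ/(1+k) = 9.8 × sin14.7° / 2 ≈ 1.24 m/s².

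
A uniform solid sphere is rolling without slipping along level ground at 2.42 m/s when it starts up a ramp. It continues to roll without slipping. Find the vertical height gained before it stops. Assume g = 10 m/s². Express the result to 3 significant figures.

Here I = (2/5)MR², so the shape factor k = I/(MR²) = 0.4.
Rolling without slipping gives ω = v/R, so the total kinetic energy is ½Mv² + ½Iω² = ½(1+k)Mv² = (7/10)Mv².
All of this converts to potential energy at the highest point: (7/10)Mv₀² = Mgh.
Thus h = (1+k)v₀²/(2g) = 1.4 × 2.42² / (2 × 10) ≈ 0.410 m.

h ≈ 0.410 m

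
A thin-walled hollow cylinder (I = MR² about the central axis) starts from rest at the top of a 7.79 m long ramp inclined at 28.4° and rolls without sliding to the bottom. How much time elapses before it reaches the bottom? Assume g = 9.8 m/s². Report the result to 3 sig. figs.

t ≈ 2.59 s

With I = MR², the ratio k = I/(MR²) is 1.
Newton's second law down the slope: Mg sinθ − f = Ma. The torque equation fR = Iα (with α = a/R) gives f = kMa.
Hence a = g sinθ/(1+k) = 9.8×sin28.4°/2 = 2.331 m/s².
With constant a from rest, t = √(2L/a) = √(2·7.79/2.331) ≈ 2.59 s.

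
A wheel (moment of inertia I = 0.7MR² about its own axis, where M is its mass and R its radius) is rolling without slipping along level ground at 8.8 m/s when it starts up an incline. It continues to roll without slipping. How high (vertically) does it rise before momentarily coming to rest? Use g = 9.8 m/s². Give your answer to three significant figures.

For this body I = 0.7MR², i.e. k = I/(MR²) = 0.7.
The rolling condition ω = v/R makes the rotational term ½I(v/R)² = ½kMv², so KE_total = ½(1+k)Mv² = (17/20)Mv².
All of this converts to potential energy at the highest point: (17/20)Mv₀² = Mgh.
Thus h = (1+k)v₀²/(2g) = 1.7 × 8.8² / (2 × 9.8) ≈ 6.72 m.

h ≈ 6.72 m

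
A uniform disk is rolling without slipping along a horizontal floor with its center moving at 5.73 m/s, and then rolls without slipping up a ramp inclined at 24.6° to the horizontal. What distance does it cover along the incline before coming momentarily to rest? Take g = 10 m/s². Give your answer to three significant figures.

The moment of inertia is (1/2)MR², giving k ≡ I/(MR²) = 0.5.
Since it rolls without slipping, ω = v/R and KE = ½Mv² + ½Iω² = ½(1+k)Mv² = (3/4)Mv².
Setting this equal to Mgh gives the vertical rise h = (1+k)v₀²/(2g) = 1.5×5.73²/(2×10) = 2.462 m.
Along the incline, d = h/sinθ = 2.462/sin24.6° ≈ 5.92 m.

d ≈ 5.92 m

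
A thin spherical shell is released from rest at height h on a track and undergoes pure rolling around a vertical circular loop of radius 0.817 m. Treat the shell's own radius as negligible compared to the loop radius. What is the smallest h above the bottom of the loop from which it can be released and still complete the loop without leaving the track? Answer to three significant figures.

h_min ≈ 2.31 m

The moment of inertia is (2/3)MR², giving k ≡ I/(MR²) = 2/3.
At the top, contact is just lost when gravity alone supplies the centripetal force: Mg = Mv_top²/r, i.e. v_top² = gr.
With ω = v/R, the kinetic energy at speed v is ½(1+k)Mv² = (5/6)Mv².
Energy conservation from release (height h) to the top (height 2r): Mgh = Mg(2r) + (5/6)M·gr.
Thus h_min = 2r + (1+k)r/2 = r(2 + 1.667/2) = 0.817 × 2.833 ≈ 2.31 m.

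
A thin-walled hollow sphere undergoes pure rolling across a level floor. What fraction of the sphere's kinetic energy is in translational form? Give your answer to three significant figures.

Here I = (2/3)MR², so the shape factor k = I/(MR²) = 2/3.
With ω = v/R, KE_trans = ½Mv² and KE_rot = ½Iω² = ½kMv², so KE_total = ½(1+k)Mv².
The translational fraction is therefore 1/(1+k) = 1/1.667 ≈ 0.600.

fraction ≈ 0.600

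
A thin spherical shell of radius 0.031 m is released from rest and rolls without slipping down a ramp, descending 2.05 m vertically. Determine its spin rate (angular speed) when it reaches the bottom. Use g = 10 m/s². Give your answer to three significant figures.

The moment of inertia is (2/3)MR², giving k ≡ I/(MR²) = 2/3.
Rolling without slipping gives ω = v/R, so the total kinetic energy is ½Mv² + ½Iω² = ½(1+k)Mv² = (5/6)Mv².
Energy conservation Mgh = ½(1+k)Mv² gives v = √(2gh/(1+k)) = √(2 × 10 × 2.05 / 1.667) = 4.96 m/s.
Then ω = v/R = 4.96 / 0.031 ≈ 160 rad/s.

ω ≈ 160 rad/s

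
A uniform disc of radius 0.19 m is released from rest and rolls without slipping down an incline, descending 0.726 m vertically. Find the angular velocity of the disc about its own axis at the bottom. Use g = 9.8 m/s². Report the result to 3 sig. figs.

The moment of inertia is (1/2)MR², giving k ≡ I/(MR²) = 0.5.
Pure rolling means v = ωR; then KE = ½Mv² + ½I(v/R)² = ½(1+k)Mv² = (3/4)Mv².
Energy conservation Mgh = ½(1+k)Mv² gives v = √(2gh/(1+k)) = √(2 × 9.8 × 0.726 / 1.5) = 3.08 m/s.
Then ω = v/R = 3.08 / 0.19 ≈ 16.2 rad/s.

ω ≈ 16.2 rad/s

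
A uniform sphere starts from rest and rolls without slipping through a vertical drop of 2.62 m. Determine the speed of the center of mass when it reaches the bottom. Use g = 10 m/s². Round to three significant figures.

v ≈ 6.12 m/s

Here I = (2/5)MR², so the shape factor k = I/(MR²) = 0.4.
Pure rolling means v = ωR; then KE = ½Mv² + ½I(v/R)² = ½(1+k)Mv² = (7/10)Mv².
Setting Mgh = (7/10)Mv² gives v = √(2gh/(1+k)) = √(2·10·2.62/1.4) ≈ 6.12 m/s.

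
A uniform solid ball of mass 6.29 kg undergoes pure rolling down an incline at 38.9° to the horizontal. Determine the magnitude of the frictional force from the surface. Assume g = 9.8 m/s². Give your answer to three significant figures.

f ≈ 11.1 N

For this body I = (2/5)MR², i.e. k = I/(MR²) = 0.4.
Translational: Mg sinθ − f = Ma. Rotational about the CM: fR = Iα = kMRa, so f = kMa.
Combining, a = g sinθ/(1+k) and f = kMa = kMg sinθ/(1+k).
f = 0.4 × 6.29 × 9.8 × sin38.9° / 1.4 ≈ 11.1 N.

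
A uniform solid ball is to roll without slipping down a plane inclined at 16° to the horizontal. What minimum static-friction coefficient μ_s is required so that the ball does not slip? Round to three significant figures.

With I = (2/5)MR², the ratio k = I/(MR²) is 0.4.
Translational: Mg sinθ − f = Ma. Rotational about the CM: fR = Iα = kMRa, so f = kMa.
These give a = g sinθ/(1+k) and the required friction f = kMg sinθ/(1+k).
With N = Mg cosθ, the no-slip condition f ≤ μN gives μ_min = f/N = k tanθ/(1+k).
μ_min = 0.4 × tan16° / 1.4 ≈ 0.0819.

μ_min ≈ 0.0819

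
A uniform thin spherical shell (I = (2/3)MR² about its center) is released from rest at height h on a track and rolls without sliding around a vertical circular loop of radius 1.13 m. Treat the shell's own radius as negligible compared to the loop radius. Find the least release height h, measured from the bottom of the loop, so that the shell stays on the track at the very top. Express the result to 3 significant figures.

h_min ≈ 3.20 m

Here I = (2/3)MR², so the shape factor k = I/(MR²) = 2/3.
At the top of the loop, the minimum-contact condition is Mg = Mv_top²/r, so v_top² = gr.
With ω = v/R, the kinetic energy at speed v is ½(1+k)Mv² = (5/6)Mv².
Energy conservation from release (height h) to the top (height 2r): Mgh = Mg(2r) + (5/6)M·gr.
Thus h_min = 2r + (1+k)r/2 = r(2 + 1.667/2) = 1.13 × 2.833 ≈ 3.20 m.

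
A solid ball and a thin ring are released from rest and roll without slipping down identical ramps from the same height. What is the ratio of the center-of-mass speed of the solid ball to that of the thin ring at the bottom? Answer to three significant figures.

Each satisfies Mgh = ½(1+k)Mv² with k = I/(MR²), so v ∝ 1/√(1+k).
For the solid ball k = 0.4; for the thin ring k = 1.
v₁/v₂ = √((1+k₂)/(1+k₁)) = √(2/1.4) ≈ 1.20.

v_ratio ≈ 1.20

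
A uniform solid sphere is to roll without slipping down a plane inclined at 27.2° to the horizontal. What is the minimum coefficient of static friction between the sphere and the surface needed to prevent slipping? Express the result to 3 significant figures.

μ_min ≈ 0.147

With I = (2/5)MR², the ratio k = I/(MR²) is 0.4.
Newton's second law down the slope: Mg sinθ − f = Ma. The torque equation fR = Iα (with α = a/R) gives f = kMa.
These give a = g sinθ/(1+k) and the required friction f = kMg sinθ/(1+k).
With N = Mg cosθ, the no-slip condition f ≤ μN gives μ_min = f/N = k tanθ/(1+k).
μ_min = 0.4 × tan27.2° / 1.4 ≈ 0.147.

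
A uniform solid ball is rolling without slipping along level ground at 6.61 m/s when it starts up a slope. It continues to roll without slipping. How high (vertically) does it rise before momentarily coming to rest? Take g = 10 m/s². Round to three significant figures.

h ≈ 3.06 m

With I = (2/5)MR², the ratio k = I/(MR²) is 0.4.
Since it rolls without slipping, ω = v/R and KE = ½Mv² + ½Iω² = ½(1+k)Mv² = (7/10)Mv².
All of this converts to potential energy at the highest point: (7/10)Mv₀² = Mgh.
Thus h = (1+k)v₀²/(2g) = 1.4 × 6.61² / (2 × 10) ≈ 3.06 m.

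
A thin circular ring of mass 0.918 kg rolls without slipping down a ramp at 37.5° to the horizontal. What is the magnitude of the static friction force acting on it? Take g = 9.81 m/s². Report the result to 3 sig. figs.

f ≈ 2.74 N

The moment of inertia is MR², giving k ≡ I/(MR²) = 1.
Translational: Mg sinθ − f = Ma. Rotational about the CM: fR = Iα = kMRa, so f = kMa.
Combining, a = g sinθ/(1+k) and f = kMa = kMg sinθ/(1+k).
f = 1 × 0.918 × 9.81 × sin37.5° / 2 ≈ 2.74 N.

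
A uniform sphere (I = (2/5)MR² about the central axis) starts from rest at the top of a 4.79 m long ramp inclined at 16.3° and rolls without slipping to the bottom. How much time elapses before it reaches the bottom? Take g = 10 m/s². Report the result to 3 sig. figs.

Here I = (2/5)MR², so the shape factor k = I/(MR²) = 0.4.
Translational: Mg sinθ − f = Ma. Rotational about the CM: fR = Iα = kMRa, so f = kMa.
Hence a = g sinθ/(1+k) = 10×sin16.3°/1.4 = 2.005 m/s².
Starting from rest, L = ½at², so t = √(2L/a) = √(2×4.79/2.005) ≈ 2.19 s.

t ≈ 2.19 s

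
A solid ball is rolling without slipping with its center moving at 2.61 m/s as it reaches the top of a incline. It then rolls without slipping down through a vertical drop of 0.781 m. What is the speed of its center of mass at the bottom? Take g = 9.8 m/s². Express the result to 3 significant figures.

With I = (2/5)MR², the ratio k = I/(MR²) is 0.4.
Since it rolls without slipping, ω = v/R and KE = ½Mv² + ½Iω² = ½(1+k)Mv² = (7/10)Mv².
Energy conservation: (7/10)Mv₀² + Mgh = (7/10)Mv², so v² = v₀² + 2gh/(1+k).
v = √(2.61² + 2×9.8×0.781/1.4) = √17.75 ≈ 4.21 m/s.

v ≈ 4.21 m/s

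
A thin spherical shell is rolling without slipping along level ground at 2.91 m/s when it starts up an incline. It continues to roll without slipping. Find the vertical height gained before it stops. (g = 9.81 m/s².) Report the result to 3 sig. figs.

With I = (2/3)MR², the ratio k = I/(MR²) is 2/3.
Rolling without slipping gives ω = v/R, so the total kinetic energy is ½Mv² + ½Iω² = ½(1+k)Mv² = (5/6)Mv².
At the top the kinetic energy is zero, so (5/6)Mv₀² = Mgh.
Thus h = (1+k)v₀²/(2g) = 1.667 × 2.91² / (2 × 9.81) ≈ 0.719 m.

h ≈ 0.719 m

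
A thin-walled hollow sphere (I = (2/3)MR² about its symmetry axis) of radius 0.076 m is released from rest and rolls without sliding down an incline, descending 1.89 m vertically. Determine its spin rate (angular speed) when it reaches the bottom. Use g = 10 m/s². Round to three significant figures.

ω ≈ 62.7 rad/s

For this body I = (2/3)MR², i.e. k = I/(MR²) = 2/3.
Since it rolls without slipping, ω = v/R and KE = ½Mv² + ½Iω² = ½(1+k)Mv² = (5/6)Mv².
Energy conservation Mgh = ½(1+k)Mv² gives v = √(2gh/(1+k)) = √(2 × 10 × 1.89 / 1.667) = 4.762 m/s.
Then ω = v/R = 4.762 / 0.076 ≈ 62.7 rad/s.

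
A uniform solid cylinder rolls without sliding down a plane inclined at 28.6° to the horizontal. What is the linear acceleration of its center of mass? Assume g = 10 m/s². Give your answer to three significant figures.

a ≈ 3.19 m/s²

With I = (1/2)MR², the ratio k = I/(MR²) is 0.5.
Along the incline Mg sinθ − f = Ma, and torque about the center fR = Iα = kMR²(a/R) gives f = kMa.
Eliminating f: Mg sinθ = (1+k)Ma, so a = g sinθ/(1+k) = 10 × sin28.6° / 1.5 ≈ 3.19 m/s².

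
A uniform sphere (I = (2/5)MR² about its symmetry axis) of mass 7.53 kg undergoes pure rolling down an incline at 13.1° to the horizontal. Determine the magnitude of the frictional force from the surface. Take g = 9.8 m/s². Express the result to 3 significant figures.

The moment of inertia is (2/5)MR², giving k ≡ I/(MR²) = 0.4.
Translational: Mg sinθ − f = Ma. Rotational about the CM: fR = Iα = kMRa, so f = kMa.
Combining, a = g sinθ/(1+k) and f = kMa = kMg sinθ/(1+k).
f = 0.4 × 7.53 × 9.8 × sin13.1° / 1.4 ≈ 4.78 N.

f ≈ 4.78 N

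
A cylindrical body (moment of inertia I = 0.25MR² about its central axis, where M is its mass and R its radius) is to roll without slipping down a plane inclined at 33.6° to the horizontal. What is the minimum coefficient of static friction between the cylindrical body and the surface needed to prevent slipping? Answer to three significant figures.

For this body I = 0.25MR², i.e. k = I/(MR²) = 0.25.
Along the incline Mg sinθ − f = Ma, and torque about the center fR = Iα = kMR²(a/R) gives f = kMa.
These give a = g sinθ/(1+k) and the required friction f = kMg sinθ/(1+k).
The normal force is N = Mg cosθ, so μ_min = f/N = k tanθ/(1+k).
μ_min = 0.25 × tan33.6° / 1.25 ≈ 0.133.

μ_min ≈ 0.133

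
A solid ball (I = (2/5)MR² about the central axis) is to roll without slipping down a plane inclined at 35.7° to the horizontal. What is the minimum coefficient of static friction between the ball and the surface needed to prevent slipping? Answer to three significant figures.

μ_min ≈ 0.205

For this body I = (2/5)MR², i.e. k = I/(MR²) = 0.4.
Newton's second law down the slope: Mg sinθ − f = Ma. The torque equation fR = Iα (with α = a/R) gives f = kMa.
These give a = g sinθ/(1+k) and the required friction f = kMg sinθ/(1+k).
With N = Mg cosθ, the no-slip condition f ≤ μN gives μ_min = f/N = k tanθ/(1+k).
μ_min = 0.4 × tan35.7° / 1.4 ≈ 0.205.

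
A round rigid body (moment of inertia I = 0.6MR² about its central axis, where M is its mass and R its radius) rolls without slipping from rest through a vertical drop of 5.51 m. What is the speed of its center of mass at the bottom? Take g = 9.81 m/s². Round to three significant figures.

v ≈ 8.22 m/s

For this body I = 0.6MR², i.e. k = I/(MR²) = 0.6.
The rolling condition ω = v/R makes the rotational term ½I(v/R)² = ½kMv², so KE_total = ½(1+k)Mv² = (4/5)Mv².
Setting Mgh = (4/5)Mv² gives v = √(2gh/(1+k)) = √(2·9.81·5.51/1.6) ≈ 8.22 m/s.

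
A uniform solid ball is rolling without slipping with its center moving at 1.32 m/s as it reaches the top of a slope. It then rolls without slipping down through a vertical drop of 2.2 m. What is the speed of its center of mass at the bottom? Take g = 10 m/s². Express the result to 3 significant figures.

v ≈ 5.76 m/s

Here I = (2/5)MR², so the shape factor k = I/(MR²) = 0.4.
Rolling without slipping gives ω = v/R, so the total kinetic energy is ½Mv² + ½Iω² = ½(1+k)Mv² = (7/10)Mv².
Conserving energy between top and bottom: (7/10)Mv² = (7/10)Mv₀² + Mgh, hence v² = v₀² + 2gh/(1+k).
v = √(1.32² + 2×10×2.2/1.4) = √33.17 ≈ 5.76 m/s.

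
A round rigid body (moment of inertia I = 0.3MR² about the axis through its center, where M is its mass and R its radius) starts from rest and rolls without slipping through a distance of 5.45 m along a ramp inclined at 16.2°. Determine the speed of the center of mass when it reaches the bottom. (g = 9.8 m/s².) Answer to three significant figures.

v ≈ 4.79 m/s

The moment of inertia is 0.3MR², giving k ≡ I/(MR²) = 0.3.
The rolling condition ω = v/R makes the rotational term ½I(v/R)² = ½kMv², so KE_total = ½(1+k)Mv² = (13/20)Mv².
The vertical drop is h = L sinθ = 5.45 × sin16.2° = 1.521 m.
Setting Mgh = (13/20)Mv² gives v = √(2gh/(1+k)) = √(2·9.8·1.521/1.3) ≈ 4.79 m/s.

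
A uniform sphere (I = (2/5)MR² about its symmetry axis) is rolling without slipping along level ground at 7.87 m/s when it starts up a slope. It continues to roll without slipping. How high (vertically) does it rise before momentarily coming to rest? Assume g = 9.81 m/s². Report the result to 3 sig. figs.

For this body I = (2/5)MR², i.e. k = I/(MR²) = 0.4.
Pure rolling means v = ωR; then KE = ½Mv² + ½I(v/R)² = ½(1+k)Mv² = (7/10)Mv².
At the top the kinetic energy is zero, so (7/10)Mv₀² = Mgh.
Thus h = (1+k)v₀²/(2g) = 1.4 × 7.87² / (2 × 9.81) ≈ 4.42 m.

h ≈ 4.42 m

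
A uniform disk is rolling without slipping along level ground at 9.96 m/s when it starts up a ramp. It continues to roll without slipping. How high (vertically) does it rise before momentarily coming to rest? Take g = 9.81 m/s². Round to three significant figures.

Here I = (1/2)MR², so the shape factor k = I/(MR²) = 0.5.
The rolling condition ω = v/R makes the rotational term ½I(v/R)² = ½kMv², so KE_total = ½(1+k)Mv² = (3/4)Mv².
At the top the kinetic energy is zero, so (3/4)Mv₀² = Mgh.
Thus h = (1+k)v₀²/(2g) = 1.5 × 9.96² / (2 × 9.81) ≈ 7.58 m.

h ≈ 7.58 m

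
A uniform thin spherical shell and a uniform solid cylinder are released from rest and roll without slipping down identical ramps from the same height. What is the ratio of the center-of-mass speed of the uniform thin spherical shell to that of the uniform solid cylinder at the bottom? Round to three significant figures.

v_ratio ≈ 0.949

Each satisfies Mgh = ½(1+k)Mv² with k = I/(MR²), so v ∝ 1/√(1+k).
For the uniform thin spherical shell k = 2/3; for the uniform solid cylinder k = 0.5.
v₁/v₂ = √((1+k₂)/(1+k₁)) = √(1.5/1.667) ≈ 0.949.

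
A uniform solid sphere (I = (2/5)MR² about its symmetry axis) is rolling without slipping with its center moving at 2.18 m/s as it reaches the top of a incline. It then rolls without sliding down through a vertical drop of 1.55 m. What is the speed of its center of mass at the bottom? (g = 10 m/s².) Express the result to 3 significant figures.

For this body I = (2/5)MR², i.e. k = I/(MR²) = 0.4.
Rolling without slipping gives ω = v/R, so the total kinetic energy is ½Mv² + ½Iω² = ½(1+k)Mv² = (7/10)Mv².
Conserving energy between top and bottom: (7/10)Mv² = (7/10)Mv₀² + Mgh, hence v² = v₀² + 2gh/(1+k).
v = √(2.18² + 2×10×1.55/1.4) = √26.9 ≈ 5.19 m/s.

v ≈ 5.19 m/s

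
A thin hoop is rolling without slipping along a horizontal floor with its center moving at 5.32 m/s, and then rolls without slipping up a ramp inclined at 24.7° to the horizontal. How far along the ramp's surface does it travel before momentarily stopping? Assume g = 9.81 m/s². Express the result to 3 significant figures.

Here I = MR², so the shape factor k = I/(MR²) = 1.
Rolling without slipping gives ω = v/R, so the total kinetic energy is ½Mv² + ½Iω² = ½(1+k)Mv² = Mv².
Setting this equal to Mgh gives the vertical rise h = (1+k)v₀²/(2g) = 2×5.32²/(2×9.81) = 2.885 m.
Along the incline, d = h/sinθ = 2.885/sin24.7° ≈ 6.90 m.

d ≈ 6.90 m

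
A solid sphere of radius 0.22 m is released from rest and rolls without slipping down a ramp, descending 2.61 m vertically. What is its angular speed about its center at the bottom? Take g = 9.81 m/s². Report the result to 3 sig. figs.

For this body I = (2/5)MR², i.e. k = I/(MR²) = 0.4.
The rolling condition ω = v/R makes the rotational term ½I(v/R)² = ½kMv², so KE_total = ½(1+k)Mv² = (7/10)Mv².
Energy conservation Mgh = ½(1+k)Mv² gives v = √(2gh/(1+k)) = √(2 × 9.81 × 2.61 / 1.4) = 6.048 m/s.
The angular speed follows from ω = v/R = 6.048/0.22 ≈ 27.5 rad/s.

ω ≈ 27.5 rad/s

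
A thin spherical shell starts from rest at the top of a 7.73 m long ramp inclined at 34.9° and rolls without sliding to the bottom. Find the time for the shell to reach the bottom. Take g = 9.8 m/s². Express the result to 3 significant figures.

Here I = (2/3)MR², so the shape factor k = I/(MR²) = 2/3.
Along the incline Mg sinθ − f = Ma, and torque about the center fR = Iα = kMR²(a/R) gives f = kMa.
Hence a = g sinθ/(1+k) = 9.8×sin34.9°/1.667 = 3.364 m/s².
Starting from rest, L = ½at², so t = √(2L/a) = √(2×7.73/3.364) ≈ 2.14 s.

t ≈ 2.14 s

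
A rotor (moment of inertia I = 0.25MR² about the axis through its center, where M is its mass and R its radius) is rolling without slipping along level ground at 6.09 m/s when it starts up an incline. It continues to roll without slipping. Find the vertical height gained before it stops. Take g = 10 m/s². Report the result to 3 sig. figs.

With I = 0.25MR², the ratio k = I/(MR²) is 0.25.
Pure rolling means v = ωR; then KE = ½Mv² + ½I(v/R)² = ½(1+k)Mv² = (5/8)Mv².
All of this converts to potential energy at the highest point: (5/8)Mv₀² = Mgh.
Thus h = (1+k)v₀²/(2g) = 1.25 × 6.09² / (2 × 10) ≈ 2.32 m.

h ≈ 2.32 m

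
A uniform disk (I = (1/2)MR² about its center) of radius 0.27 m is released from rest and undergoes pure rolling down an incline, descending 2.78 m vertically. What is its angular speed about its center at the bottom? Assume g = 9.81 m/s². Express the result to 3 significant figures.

ω ≈ 22.3 rad/s

Here I = (1/2)MR², so the shape factor k = I/(MR²) = 0.5.
Rolling without slipping gives ω = v/R, so the total kinetic energy is ½Mv² + ½Iω² = ½(1+k)Mv² = (3/4)Mv².
Energy conservation Mgh = ½(1+k)Mv² gives v = √(2gh/(1+k)) = √(2 × 9.81 × 2.78 / 1.5) = 6.03 m/s.
Then ω = v/R = 6.03 / 0.27 ≈ 22.3 rad/s.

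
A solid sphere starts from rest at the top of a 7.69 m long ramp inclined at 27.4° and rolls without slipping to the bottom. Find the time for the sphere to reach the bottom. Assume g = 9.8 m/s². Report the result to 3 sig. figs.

t ≈ 2.19 s

Here I = (2/5)MR², so the shape factor k = I/(MR²) = 0.4.
Along the incline Mg sinθ − f = Ma, and torque about the center fR = Iα = kMR²(a/R) gives f = kMa.
Hence a = g sinθ/(1+k) = 9.8×sin27.4°/1.4 = 3.221 m/s².
Starting from rest, L = ½at², so t = √(2L/a) = √(2×7.69/3.221) ≈ 2.19 s.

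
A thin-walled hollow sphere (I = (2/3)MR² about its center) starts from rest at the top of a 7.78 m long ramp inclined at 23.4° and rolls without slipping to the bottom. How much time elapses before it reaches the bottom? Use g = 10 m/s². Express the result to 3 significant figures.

t ≈ 2.56 s

Here I = (2/3)MR², so the shape factor k = I/(MR²) = 2/3.
Along the incline Mg sinθ − f = Ma, and torque about the center fR = Iα = kMR²(a/R) gives f = kMa.
Hence a = g sinθ/(1+k) = 10×sin23.4°/1.667 = 2.383 m/s².
With constant a from rest, t = √(2L/a) = √(2·7.78/2.383) ≈ 2.56 s.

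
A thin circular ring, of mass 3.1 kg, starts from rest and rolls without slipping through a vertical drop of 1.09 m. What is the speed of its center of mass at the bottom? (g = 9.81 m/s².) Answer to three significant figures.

v ≈ 3.27 m/s

Here I = MR², so the shape factor k = I/(MR²) = 1.
Pure rolling means v = ωR; then KE = ½Mv² + ½I(v/R)² = ½(1+k)Mv² = Mv².
Energy conservation: Mgh = Mv², so v = √(2gh/(1+k)) = √(2 × 9.81 × 1.09 / 2) ≈ 3.27 m/s.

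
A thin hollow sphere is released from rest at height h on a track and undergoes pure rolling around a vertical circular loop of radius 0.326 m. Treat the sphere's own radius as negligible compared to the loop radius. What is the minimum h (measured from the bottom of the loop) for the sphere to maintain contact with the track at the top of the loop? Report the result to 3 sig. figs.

For this body I = (2/3)MR², i.e. k = I/(MR²) = 2/3.
At the top, contact is just lost when gravity alone supplies the centripetal force: Mg = Mv_top²/r, i.e. v_top² = gr.
With ω = v/R, the kinetic energy at speed v is ½(1+k)Mv² = (5/6)Mv².
Energy conservation from release (height h) to the top (height 2r): Mgh = Mg(2r) + (5/6)M·gr.
Thus h_min = 2r + (1+k)r/2 = r(2 + 1.667/2) = 0.326 × 2.833 ≈ 0.924 m.

h_min ≈ 0.924 m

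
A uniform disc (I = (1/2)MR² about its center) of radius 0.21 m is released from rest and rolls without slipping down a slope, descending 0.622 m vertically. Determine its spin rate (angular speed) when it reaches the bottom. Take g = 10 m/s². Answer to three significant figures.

ω ≈ 13.7 rad/s

Here I = (1/2)MR², so the shape factor k = I/(MR²) = 0.5.
Since it rolls without slipping, ω = v/R and KE = ½Mv² + ½Iω² = ½(1+k)Mv² = (3/4)Mv².
Energy conservation Mgh = ½(1+k)Mv² gives v = √(2gh/(1+k)) = √(2 × 10 × 0.622 / 1.5) = 2.88 m/s.
The angular speed follows from ω = v/R = 2.88/0.21 ≈ 13.7 rad/s.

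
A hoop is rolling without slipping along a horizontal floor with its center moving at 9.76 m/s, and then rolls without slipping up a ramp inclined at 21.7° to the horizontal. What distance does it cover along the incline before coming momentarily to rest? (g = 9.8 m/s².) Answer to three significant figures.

d ≈ 26.3 m

With I = MR², the ratio k = I/(MR²) is 1.
The rolling condition ω = v/R makes the rotational term ½I(v/R)² = ½kMv², so KE_total = ½(1+k)Mv² = Mv².
Setting this equal to Mgh gives the vertical rise h = (1+k)v₀²/(2g) = 2×9.76²/(2×9.8) = 9.72 m.
The distance along the slope is d = h/sinθ = 9.72/sin21.7° ≈ 26.3 m.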